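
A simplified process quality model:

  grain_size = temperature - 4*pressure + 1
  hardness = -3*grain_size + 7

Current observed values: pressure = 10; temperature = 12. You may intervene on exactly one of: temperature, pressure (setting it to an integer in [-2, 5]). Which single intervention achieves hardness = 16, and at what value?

Intervening on temperature: hardness = -3*temperature + 124. Reaching 16 requires temperature = 36, outside [-2, 5].
Intervening on pressure: with other inputs at their observed values, hardness = 12*pressure - 32. Solving for 16 gives pressure = 4, within [-2, 5].

set pressure = 4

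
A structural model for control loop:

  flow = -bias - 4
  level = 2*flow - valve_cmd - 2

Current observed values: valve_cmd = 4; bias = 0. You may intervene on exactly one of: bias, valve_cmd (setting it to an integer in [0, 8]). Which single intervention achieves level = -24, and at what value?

Intervening on bias: with other inputs at their observed values, level = -2*bias - 14. Solving for -24 gives bias = 5, within [0, 8].
Intervening on valve_cmd: level = -valve_cmd - 10. Reaching -24 requires valve_cmd = 14, outside [0, 8].

set bias = 5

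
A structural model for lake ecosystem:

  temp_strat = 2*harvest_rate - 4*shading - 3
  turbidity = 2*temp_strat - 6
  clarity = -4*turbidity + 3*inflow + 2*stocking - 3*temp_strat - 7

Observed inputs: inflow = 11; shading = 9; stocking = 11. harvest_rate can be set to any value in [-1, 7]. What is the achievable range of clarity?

Substituting into the temp_strat equation gives temp_strat = 2*harvest_rate - 39.
Substituting into the turbidity equation gives turbidity = 4*harvest_rate - 84.
So clarity = -22*harvest_rate + 501.
Linear in harvest_rate, so extremes are at the endpoints: harvest_rate = -1 gives clarity = 523; harvest_rate = 7 gives clarity = 347.

347 to 523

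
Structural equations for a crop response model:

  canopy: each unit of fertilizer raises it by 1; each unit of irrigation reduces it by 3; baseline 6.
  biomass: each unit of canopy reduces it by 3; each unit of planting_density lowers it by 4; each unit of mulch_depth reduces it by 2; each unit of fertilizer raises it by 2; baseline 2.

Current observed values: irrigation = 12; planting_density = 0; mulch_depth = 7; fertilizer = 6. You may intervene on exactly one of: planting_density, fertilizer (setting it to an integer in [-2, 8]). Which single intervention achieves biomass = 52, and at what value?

Intervening on planting_density: with other inputs at their observed values, biomass = -4*planting_density + 72. Solving for 52 gives planting_density = 5, within [-2, 8].
Intervening on fertilizer: biomass = -fertilizer + 78. Reaching 52 requires fertilizer = 26, outside [-2, 8].

set planting_density = 5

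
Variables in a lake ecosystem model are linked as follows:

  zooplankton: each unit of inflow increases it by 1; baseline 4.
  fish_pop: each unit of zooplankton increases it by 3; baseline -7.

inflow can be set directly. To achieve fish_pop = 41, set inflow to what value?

Substituting into the fish_pop equation gives fish_pop = 3*inflow + 5.
Solve 3*inflow + 5 = 41: inflow = (41 - 5) / 3 = 12.

inflow = 12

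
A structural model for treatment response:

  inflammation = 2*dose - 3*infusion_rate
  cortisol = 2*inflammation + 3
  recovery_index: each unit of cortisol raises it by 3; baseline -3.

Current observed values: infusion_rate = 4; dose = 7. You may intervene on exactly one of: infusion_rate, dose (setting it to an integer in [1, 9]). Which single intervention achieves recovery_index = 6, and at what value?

set dose = 6

Intervening on infusion_rate: recovery_index = -18*infusion_rate + 90. Reaching 6 requires infusion_rate = 14/3, not an integer.
Intervening on dose: with other inputs at their observed values, recovery_index = 12*dose - 66. Solving for 6 gives dose = 6, within [1, 9].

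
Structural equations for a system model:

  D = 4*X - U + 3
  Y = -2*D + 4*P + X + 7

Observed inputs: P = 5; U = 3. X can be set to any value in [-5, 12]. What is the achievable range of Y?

-57 to 62

Substituting into the D equation gives D = 4*X.
Substituting into the Y equation gives Y = -7*X + 27.
Linear in X, so extremes are at the endpoints: X = -5 gives Y = 62; X = 12 gives Y = -57.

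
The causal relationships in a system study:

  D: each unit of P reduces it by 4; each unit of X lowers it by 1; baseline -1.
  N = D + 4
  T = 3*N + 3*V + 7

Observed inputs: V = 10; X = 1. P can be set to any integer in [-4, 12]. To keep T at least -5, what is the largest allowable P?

P = 4

Substituting into the D equation gives D = -4*P - 2.
This gives N = -4*P + 2.
So T = -12*P + 43.
Require -12*P + 43 ≥ -5, so P ≤ 4.
The largest integer in [-4, 12] satisfying this is 4.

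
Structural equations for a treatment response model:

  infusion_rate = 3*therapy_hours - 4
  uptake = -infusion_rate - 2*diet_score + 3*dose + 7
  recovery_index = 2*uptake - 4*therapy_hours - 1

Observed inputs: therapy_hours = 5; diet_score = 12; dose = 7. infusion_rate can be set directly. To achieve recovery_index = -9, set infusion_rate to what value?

infusion_rate = -2

Intervening on infusion_rate fixes its value directly, overriding its dependence on therapy_hours.
Substituting into the uptake equation gives uptake = -infusion_rate + 4.
So recovery_index = -2*infusion_rate - 13.
Solve -2*infusion_rate - 13 = -9: infusion_rate = (-9 + 13) / -2 = -2.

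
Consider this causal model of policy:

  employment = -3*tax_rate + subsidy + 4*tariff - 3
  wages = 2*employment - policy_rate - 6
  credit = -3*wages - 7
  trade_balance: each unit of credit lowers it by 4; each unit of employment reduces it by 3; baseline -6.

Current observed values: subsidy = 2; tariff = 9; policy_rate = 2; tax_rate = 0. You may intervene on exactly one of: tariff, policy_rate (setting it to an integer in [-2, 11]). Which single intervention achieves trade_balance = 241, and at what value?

Intervening on tariff: with other inputs at their observed values, trade_balance = 84*tariff - 95. Solving for 241 gives tariff = 4, within [-2, 11].
Intervening on policy_rate: trade_balance = -12*policy_rate + 685. Reaching 241 requires policy_rate = 37, outside [-2, 11].

set tariff = 4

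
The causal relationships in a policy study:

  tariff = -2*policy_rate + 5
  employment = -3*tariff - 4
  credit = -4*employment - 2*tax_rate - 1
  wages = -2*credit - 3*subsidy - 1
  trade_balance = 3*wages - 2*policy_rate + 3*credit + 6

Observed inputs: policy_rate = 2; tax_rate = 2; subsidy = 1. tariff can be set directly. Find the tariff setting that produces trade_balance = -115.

Intervening on tariff fixes its value directly, overriding its dependence on policy_rate.
Substituting into the credit equation gives credit = 12*tariff + 11.
This gives wages = -24*tariff - 26.
Substituting into the trade_balance equation gives trade_balance = -36*tariff - 43.
Solve -36*tariff - 43 = -115: tariff = (-115 + 43) / -36 = 2.

tariff = 2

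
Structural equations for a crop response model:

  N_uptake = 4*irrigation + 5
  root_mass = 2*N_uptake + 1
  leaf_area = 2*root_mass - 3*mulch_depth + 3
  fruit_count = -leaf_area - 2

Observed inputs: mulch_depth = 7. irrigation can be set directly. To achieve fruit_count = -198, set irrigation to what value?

irrigation = 12

Substituting into the root_mass equation gives root_mass = 8*irrigation + 11.
This gives leaf_area = 16*irrigation + 4.
fruit_count becomes -16*irrigation - 6.
Solve -16*irrigation - 6 = -198: irrigation = (-198 + 6) / -16 = 12.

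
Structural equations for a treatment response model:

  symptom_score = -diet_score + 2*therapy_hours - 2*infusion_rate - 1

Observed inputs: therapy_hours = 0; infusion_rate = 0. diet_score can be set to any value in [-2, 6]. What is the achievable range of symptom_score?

Substituting into the symptom_score equation gives symptom_score = -diet_score - 1.
Linear in diet_score, so extremes are at the endpoints: diet_score = -2 gives symptom_score = 1; diet_score = 6 gives symptom_score = -7.

-7 to 1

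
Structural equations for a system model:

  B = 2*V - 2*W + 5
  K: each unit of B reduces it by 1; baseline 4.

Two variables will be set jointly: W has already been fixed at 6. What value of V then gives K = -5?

V = 8

With W held at 6:
Substituting into the B equation gives B = 2*V - 7.
Substituting into the K equation gives K = -2*V + 11.
Solve -2*V + 11 = -5: V = (-5 - 11) / -2 = 8.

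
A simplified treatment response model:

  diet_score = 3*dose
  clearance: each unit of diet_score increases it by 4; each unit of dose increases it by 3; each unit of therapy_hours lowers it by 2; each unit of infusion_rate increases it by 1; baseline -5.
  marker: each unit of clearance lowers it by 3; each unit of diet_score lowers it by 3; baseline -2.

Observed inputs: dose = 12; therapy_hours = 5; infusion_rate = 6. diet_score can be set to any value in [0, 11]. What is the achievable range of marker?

Intervening on diet_score fixes its value directly, overriding its dependence on dose.
Substituting into the clearance equation gives clearance = 4*diet_score + 27.
Substituting into the marker equation gives marker = -15*diet_score - 83.
Linear in diet_score, so extremes are at the endpoints: diet_score = 0 gives marker = -83; diet_score = 11 gives marker = -248.

-248 to -83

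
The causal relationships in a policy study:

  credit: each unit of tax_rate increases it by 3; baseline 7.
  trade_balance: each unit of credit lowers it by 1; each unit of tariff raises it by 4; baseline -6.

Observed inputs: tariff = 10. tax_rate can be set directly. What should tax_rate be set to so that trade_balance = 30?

tax_rate = -1

Substituting into the trade_balance equation gives trade_balance = -3*tax_rate + 27.
Solve -3*tax_rate + 27 = 30: tax_rate = (30 - 27) / -3 = -1.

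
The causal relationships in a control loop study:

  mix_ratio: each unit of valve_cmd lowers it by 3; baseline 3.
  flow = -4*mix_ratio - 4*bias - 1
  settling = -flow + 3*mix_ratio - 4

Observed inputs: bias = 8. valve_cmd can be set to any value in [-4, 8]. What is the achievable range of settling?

Substituting into the flow equation gives flow = 12*valve_cmd - 45.
Substituting into the settling equation gives settling = -21*valve_cmd + 50.
Linear in valve_cmd, so extremes are at the endpoints: valve_cmd = -4 gives settling = 134; valve_cmd = 8 gives settling = -118.

-118 to 134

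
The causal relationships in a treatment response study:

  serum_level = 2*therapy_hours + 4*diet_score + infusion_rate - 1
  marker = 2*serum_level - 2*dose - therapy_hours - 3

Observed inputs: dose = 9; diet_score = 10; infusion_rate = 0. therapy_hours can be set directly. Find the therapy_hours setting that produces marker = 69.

therapy_hours = 4

Substituting into the serum_level equation gives serum_level = 2*therapy_hours + 39.
Substituting into the marker equation gives marker = 3*therapy_hours + 57.
Solve 3*therapy_hours + 57 = 69: therapy_hours = (69 - 57) / 3 = 4.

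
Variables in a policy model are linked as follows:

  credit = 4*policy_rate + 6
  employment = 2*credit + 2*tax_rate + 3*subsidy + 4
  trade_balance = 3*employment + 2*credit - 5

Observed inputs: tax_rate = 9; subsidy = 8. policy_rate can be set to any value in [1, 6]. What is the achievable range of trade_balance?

213 to 373

Substituting into the employment equation gives employment = 8*policy_rate + 58.
This gives trade_balance = 32*policy_rate + 181.
Linear in policy_rate, so extremes are at the endpoints: policy_rate = 1 gives trade_balance = 213; policy_rate = 6 gives trade_balance = 373.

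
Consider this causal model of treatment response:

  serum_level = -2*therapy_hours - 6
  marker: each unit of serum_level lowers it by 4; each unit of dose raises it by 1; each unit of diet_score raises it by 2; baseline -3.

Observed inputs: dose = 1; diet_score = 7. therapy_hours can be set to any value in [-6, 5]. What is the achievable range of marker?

Substituting into the marker equation gives marker = 8*therapy_hours + 36.
Linear in therapy_hours, so extremes are at the endpoints: therapy_hours = -6 gives marker = -12; therapy_hours = 5 gives marker = 76.

-12 to 76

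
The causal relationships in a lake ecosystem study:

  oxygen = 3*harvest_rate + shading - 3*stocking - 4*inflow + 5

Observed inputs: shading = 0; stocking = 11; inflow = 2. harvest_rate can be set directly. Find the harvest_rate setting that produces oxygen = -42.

harvest_rate = -2

Substituting into the oxygen equation gives oxygen = 3*harvest_rate - 36.
Solve 3*harvest_rate - 36 = -42: harvest_rate = (-42 + 36) / 3 = -2.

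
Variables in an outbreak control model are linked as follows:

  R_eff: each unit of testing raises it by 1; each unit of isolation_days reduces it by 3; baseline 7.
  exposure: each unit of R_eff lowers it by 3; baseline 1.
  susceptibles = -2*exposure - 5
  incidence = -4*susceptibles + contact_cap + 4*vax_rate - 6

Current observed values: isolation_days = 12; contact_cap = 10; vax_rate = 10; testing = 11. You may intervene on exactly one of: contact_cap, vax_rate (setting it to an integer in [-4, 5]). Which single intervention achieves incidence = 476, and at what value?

set vax_rate = 3

Intervening on contact_cap: incidence = contact_cap + 494. Reaching 476 requires contact_cap = -18, outside [-4, 5].
Intervening on vax_rate: with other inputs at their observed values, incidence = 4*vax_rate + 464. Solving for 476 gives vax_rate = 3, within [-4, 5].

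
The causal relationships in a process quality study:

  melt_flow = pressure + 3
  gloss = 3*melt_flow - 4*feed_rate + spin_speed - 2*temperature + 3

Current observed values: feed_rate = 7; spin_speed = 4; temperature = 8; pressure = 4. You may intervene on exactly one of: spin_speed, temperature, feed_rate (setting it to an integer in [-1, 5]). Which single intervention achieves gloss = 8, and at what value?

set feed_rate = 1

Intervening on spin_speed: gloss = spin_speed - 20. Reaching 8 requires spin_speed = 28, outside [-1, 5].
Intervening on temperature: gloss = -2*temperature. Reaching 8 requires temperature = -4, outside [-1, 5].
Intervening on feed_rate: with other inputs at their observed values, gloss = -4*feed_rate + 12. Solving for 8 gives feed_rate = 1, within [-1, 5].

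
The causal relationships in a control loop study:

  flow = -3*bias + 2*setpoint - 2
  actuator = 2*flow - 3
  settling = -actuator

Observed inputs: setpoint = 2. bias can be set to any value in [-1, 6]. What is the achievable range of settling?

Substituting into the flow equation gives flow = -3*bias + 2.
Substituting into the actuator equation gives actuator = -6*bias + 1.
So settling = 6*bias - 1.
Linear in bias, so extremes are at the endpoints: bias = -1 gives settling = -7; bias = 6 gives settling = 35.

-7 to 35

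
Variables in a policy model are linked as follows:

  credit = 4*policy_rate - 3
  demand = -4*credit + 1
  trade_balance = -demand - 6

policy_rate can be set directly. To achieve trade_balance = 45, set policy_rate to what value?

policy_rate = 4

Substituting into the demand equation gives demand = -16*policy_rate + 13.
Substituting into the trade_balance equation gives trade_balance = 16*policy_rate - 19.
Solve 16*policy_rate - 19 = 45: policy_rate = (45 + 19) / 16 = 4.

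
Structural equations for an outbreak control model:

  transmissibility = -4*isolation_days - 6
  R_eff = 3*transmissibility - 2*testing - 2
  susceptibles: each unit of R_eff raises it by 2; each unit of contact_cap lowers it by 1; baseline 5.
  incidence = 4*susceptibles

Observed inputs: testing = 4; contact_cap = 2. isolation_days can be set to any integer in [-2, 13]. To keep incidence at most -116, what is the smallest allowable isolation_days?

isolation_days = -1

Substituting into the R_eff equation gives R_eff = -12*isolation_days - 28.
Substituting into the susceptibles equation gives susceptibles = -24*isolation_days - 53.
incidence becomes -96*isolation_days - 212.
Require -96*isolation_days - 212 ≤ -116, so isolation_days ≥ -1.
The smallest integer in [-2, 13] satisfying this is -1.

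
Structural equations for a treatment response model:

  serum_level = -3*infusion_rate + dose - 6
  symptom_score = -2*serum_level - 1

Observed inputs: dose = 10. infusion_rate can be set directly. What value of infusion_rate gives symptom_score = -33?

Substituting into the serum_level equation gives serum_level = -3*infusion_rate + 4.
Substituting into the symptom_score equation gives symptom_score = 6*infusion_rate - 9.
Solve 6*infusion_rate - 9 = -33: infusion_rate = (-33 + 9) / 6 = -4.

infusion_rate = -4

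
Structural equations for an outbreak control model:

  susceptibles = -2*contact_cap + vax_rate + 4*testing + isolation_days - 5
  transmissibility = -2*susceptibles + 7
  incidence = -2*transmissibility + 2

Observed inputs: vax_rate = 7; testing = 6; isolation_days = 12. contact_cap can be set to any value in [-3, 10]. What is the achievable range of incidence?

Substituting into the susceptibles equation gives susceptibles = -2*contact_cap + 38.
Substituting into the transmissibility equation gives transmissibility = 4*contact_cap - 69.
incidence becomes -8*contact_cap + 140.
Linear in contact_cap, so extremes are at the endpoints: contact_cap = -3 gives incidence = 164; contact_cap = 10 gives incidence = 60.

60 to 164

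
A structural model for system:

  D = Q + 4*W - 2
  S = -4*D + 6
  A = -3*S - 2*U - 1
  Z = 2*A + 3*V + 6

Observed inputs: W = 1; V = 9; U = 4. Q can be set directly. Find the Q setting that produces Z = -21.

Substituting into the D equation gives D = Q + 2.
S becomes -4*Q - 2.
Substituting into the A equation gives A = 12*Q - 3.
So Z = 24*Q + 27.
Solve 24*Q + 27 = -21: Q = (-21 - 27) / 24 = -2.

Q = -2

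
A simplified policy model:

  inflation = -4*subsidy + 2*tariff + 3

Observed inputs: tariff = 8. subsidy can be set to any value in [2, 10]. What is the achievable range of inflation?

Substituting into the inflation equation gives inflation = -4*subsidy + 19.
Linear in subsidy, so extremes are at the endpoints: subsidy = 2 gives inflation = 11; subsidy = 10 gives inflation = -21.

-21 to 11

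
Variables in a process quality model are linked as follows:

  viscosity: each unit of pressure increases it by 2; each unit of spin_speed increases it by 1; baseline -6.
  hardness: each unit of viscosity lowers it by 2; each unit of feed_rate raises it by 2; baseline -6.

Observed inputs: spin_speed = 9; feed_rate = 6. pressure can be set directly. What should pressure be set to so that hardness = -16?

Substituting into the viscosity equation gives viscosity = 2*pressure + 3.
Substituting into the hardness equation gives hardness = -4*pressure.
Solve -4*pressure = -16: pressure = -16 / -4 = 4.

pressure = 4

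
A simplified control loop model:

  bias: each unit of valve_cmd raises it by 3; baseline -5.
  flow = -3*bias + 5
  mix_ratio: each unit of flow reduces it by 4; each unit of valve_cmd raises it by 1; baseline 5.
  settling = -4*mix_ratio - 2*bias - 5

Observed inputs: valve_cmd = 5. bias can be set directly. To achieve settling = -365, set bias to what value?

bias = 8

Intervening on bias fixes its value directly, overriding its dependence on valve_cmd.
Substituting into the mix_ratio equation gives mix_ratio = 12*bias - 10.
Substituting into the settling equation gives settling = -50*bias + 35.
Solve -50*bias + 35 = -365: bias = (-365 - 35) / -50 = 8.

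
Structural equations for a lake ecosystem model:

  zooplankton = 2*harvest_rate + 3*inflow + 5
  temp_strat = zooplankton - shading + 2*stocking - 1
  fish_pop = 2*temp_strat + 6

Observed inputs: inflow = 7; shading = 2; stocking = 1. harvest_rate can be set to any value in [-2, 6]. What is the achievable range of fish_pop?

48 to 80

Substituting into the zooplankton equation gives zooplankton = 2*harvest_rate + 26.
Substituting into the temp_strat equation gives temp_strat = 2*harvest_rate + 25.
So fish_pop = 4*harvest_rate + 56.
Linear in harvest_rate, so extremes are at the endpoints: harvest_rate = -2 gives fish_pop = 48; harvest_rate = 6 gives fish_pop = 80.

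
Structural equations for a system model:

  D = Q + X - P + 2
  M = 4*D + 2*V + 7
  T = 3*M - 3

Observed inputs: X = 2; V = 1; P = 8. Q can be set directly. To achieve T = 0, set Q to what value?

Substituting into the D equation gives D = Q - 4.
Substituting into the M equation gives M = 4*Q - 7.
T becomes 12*Q - 24.
Solve 12*Q - 24 = 0: Q = (0 + 24) / 12 = 2.

Q = 2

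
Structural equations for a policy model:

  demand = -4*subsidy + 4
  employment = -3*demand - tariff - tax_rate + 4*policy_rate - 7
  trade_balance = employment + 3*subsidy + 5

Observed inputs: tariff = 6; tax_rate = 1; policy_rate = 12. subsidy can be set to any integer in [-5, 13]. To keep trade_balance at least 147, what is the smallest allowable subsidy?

Substituting into the employment equation gives employment = 12*subsidy + 22.
Substituting into the trade_balance equation gives trade_balance = 15*subsidy + 27.
Require 15*subsidy + 27 ≥ 147, so subsidy ≥ 8.
The smallest integer in [-5, 13] satisfying this is 8.

subsidy = 8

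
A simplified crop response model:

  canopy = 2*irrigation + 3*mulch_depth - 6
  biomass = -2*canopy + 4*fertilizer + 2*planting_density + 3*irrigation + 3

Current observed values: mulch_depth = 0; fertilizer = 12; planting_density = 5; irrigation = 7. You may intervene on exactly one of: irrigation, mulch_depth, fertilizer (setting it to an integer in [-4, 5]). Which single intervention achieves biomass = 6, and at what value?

set fertilizer = -3

Intervening on irrigation: biomass = -irrigation + 73. Reaching 6 requires irrigation = 67, outside [-4, 5].
Intervening on mulch_depth: biomass = -6*mulch_depth + 66. Reaching 6 requires mulch_depth = 10, outside [-4, 5].
Intervening on fertilizer: with other inputs at their observed values, biomass = 4*fertilizer + 18. Solving for 6 gives fertilizer = -3, within [-4, 5].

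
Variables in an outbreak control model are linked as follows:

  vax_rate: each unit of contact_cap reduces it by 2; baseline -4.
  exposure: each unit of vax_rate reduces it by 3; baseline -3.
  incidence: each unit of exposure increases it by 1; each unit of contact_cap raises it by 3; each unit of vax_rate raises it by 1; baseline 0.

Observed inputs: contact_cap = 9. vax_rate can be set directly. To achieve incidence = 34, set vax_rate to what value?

vax_rate = -5

Intervening on vax_rate fixes its value directly, overriding its dependence on contact_cap.
Substituting into the incidence equation gives incidence = -2*vax_rate + 24.
Solve -2*vax_rate + 24 = 34: vax_rate = (34 - 24) / -2 = -5.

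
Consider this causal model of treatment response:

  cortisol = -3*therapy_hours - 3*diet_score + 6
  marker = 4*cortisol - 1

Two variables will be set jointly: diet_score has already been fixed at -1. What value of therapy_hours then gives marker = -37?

therapy_hours = 6

With diet_score held at -1:
Substituting into the cortisol equation gives cortisol = -3*therapy_hours + 9.
Substituting into the marker equation gives marker = -12*therapy_hours + 35.
Solve -12*therapy_hours + 35 = -37: therapy_hours = (-37 - 35) / -12 = 6.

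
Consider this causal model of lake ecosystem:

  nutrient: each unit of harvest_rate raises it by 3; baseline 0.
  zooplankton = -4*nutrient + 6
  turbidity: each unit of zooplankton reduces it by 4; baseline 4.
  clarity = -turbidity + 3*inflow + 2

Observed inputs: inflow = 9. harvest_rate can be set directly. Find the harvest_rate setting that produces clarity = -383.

Substituting into the zooplankton equation gives zooplankton = -12*harvest_rate + 6.
Substituting into the turbidity equation gives turbidity = 48*harvest_rate - 20.
This gives clarity = -48*harvest_rate + 49.
Solve -48*harvest_rate + 49 = -383: harvest_rate = (-383 - 49) / -48 = 9.

harvest_rate = 9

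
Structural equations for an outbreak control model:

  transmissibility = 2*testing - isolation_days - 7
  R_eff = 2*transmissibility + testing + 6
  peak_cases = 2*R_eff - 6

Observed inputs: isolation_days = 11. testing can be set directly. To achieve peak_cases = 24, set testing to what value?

Substituting into the transmissibility equation gives transmissibility = 2*testing - 18.
Substituting into the R_eff equation gives R_eff = 5*testing - 30.
Substituting into the peak_cases equation gives peak_cases = 10*testing - 66.
Solve 10*testing - 66 = 24: testing = (24 + 66) / 10 = 9.

testing = 9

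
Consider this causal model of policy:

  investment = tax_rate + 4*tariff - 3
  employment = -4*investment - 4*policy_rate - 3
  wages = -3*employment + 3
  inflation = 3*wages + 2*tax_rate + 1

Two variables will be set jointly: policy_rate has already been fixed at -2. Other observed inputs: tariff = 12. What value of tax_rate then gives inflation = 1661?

With policy_rate held at -2:
Substituting into the investment equation gives investment = tax_rate + 45.
So employment = -4*tax_rate - 175.
Substituting into the wages equation gives wages = 12*tax_rate + 528.
So inflation = 38*tax_rate + 1585.
Solve 38*tax_rate + 1585 = 1661: tax_rate = (1661 - 1585) / 38 = 2.

tax_rate = 2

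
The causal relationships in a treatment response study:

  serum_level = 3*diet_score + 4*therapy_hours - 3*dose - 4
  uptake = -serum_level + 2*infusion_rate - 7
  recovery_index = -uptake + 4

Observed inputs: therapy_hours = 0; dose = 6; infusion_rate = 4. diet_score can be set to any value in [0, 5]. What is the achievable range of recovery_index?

-19 to -4

Substituting into the serum_level equation gives serum_level = 3*diet_score - 22.
uptake becomes -3*diet_score + 23.
Substituting into the recovery_index equation gives recovery_index = 3*diet_score - 19.
Linear in diet_score, so extremes are at the endpoints: diet_score = 0 gives recovery_index = -19; diet_score = 5 gives recovery_index = -4.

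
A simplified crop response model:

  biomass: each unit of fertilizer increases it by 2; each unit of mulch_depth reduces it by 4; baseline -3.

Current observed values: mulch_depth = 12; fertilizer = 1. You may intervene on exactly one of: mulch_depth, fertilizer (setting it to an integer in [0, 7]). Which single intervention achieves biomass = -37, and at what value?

Intervening on mulch_depth: biomass = -4*mulch_depth - 1. Reaching -37 requires mulch_depth = 9, outside [0, 7].
Intervening on fertilizer: with other inputs at their observed values, biomass = 2*fertilizer - 51. Solving for -37 gives fertilizer = 7, within [0, 7].

set fertilizer = 7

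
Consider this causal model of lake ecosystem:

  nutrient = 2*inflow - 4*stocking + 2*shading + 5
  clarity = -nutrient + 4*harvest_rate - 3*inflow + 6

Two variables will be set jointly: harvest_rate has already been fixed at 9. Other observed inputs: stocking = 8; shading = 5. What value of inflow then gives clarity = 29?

inflow = 6

With harvest_rate held at 9:
Substituting into the nutrient equation gives nutrient = 2*inflow - 17.
Substituting into the clarity equation gives clarity = -5*inflow + 59.
Solve -5*inflow + 59 = 29: inflow = (29 - 59) / -5 = 6.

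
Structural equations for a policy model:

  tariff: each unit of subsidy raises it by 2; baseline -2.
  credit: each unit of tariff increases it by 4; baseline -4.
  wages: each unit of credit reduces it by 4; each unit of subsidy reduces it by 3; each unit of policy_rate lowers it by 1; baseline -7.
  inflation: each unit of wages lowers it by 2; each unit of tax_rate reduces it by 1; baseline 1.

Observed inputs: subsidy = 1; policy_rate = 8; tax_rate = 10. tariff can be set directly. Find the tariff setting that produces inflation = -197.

tariff = -6

Intervening on tariff fixes its value directly, overriding its dependence on subsidy.
Substituting into the wages equation gives wages = -16*tariff - 2.
So inflation = 32*tariff - 5.
Solve 32*tariff - 5 = -197: tariff = (-197 + 5) / 32 = -6.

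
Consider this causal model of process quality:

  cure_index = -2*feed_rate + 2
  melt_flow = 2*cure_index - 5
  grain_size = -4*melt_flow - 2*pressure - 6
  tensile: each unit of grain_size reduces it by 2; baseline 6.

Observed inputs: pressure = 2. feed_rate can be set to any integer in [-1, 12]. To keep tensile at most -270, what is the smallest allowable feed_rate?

feed_rate = 9

Substituting into the melt_flow equation gives melt_flow = -4*feed_rate - 1.
This gives grain_size = 16*feed_rate - 6.
tensile becomes -32*feed_rate + 18.
Require -32*feed_rate + 18 ≤ -270, so feed_rate ≥ 9.
The smallest integer in [-1, 12] satisfying this is 9.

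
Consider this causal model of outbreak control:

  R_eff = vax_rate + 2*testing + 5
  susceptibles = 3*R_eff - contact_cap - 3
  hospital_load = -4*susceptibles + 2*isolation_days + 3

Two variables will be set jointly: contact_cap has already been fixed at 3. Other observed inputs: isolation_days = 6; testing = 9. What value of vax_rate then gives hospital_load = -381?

vax_rate = 12

With contact_cap held at 3:
Substituting into the R_eff equation gives R_eff = vax_rate + 23.
This gives susceptibles = 3*vax_rate + 63.
Substituting into the hospital_load equation gives hospital_load = -12*vax_rate - 237.
Solve -12*vax_rate - 237 = -381: vax_rate = (-381 + 237) / -12 = 12.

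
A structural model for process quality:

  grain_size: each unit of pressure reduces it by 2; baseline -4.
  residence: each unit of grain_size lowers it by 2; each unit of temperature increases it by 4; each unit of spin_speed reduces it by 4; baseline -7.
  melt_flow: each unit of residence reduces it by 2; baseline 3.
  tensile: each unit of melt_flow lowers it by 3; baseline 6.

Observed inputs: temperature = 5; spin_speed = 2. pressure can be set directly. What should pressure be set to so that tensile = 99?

pressure = 1

Substituting into the residence equation gives residence = 4*pressure + 13.
This gives melt_flow = -8*pressure - 23.
This gives tensile = 24*pressure + 75.
Solve 24*pressure + 75 = 99: pressure = (99 - 75) / 24 = 1.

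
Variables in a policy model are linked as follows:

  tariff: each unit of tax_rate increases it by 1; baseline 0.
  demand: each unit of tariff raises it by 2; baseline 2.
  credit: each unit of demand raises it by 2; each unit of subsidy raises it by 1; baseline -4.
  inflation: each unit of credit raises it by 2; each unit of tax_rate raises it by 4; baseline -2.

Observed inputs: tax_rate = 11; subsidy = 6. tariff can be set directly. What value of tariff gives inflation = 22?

Intervening on tariff fixes its value directly, overriding its dependence on tax_rate.
Substituting into the credit equation gives credit = 4*tariff + 6.
Substituting into the inflation equation gives inflation = 8*tariff + 54.
Solve 8*tariff + 54 = 22: tariff = (22 - 54) / 8 = -4.

tariff = -4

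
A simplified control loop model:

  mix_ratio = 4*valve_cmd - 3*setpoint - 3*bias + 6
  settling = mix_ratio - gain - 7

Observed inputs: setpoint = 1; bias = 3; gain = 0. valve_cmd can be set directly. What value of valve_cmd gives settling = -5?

Substituting into the mix_ratio equation gives mix_ratio = 4*valve_cmd - 6.
So settling = 4*valve_cmd - 13.
Solve 4*valve_cmd - 13 = -5: valve_cmd = (-5 + 13) / 4 = 2.

valve_cmd = 2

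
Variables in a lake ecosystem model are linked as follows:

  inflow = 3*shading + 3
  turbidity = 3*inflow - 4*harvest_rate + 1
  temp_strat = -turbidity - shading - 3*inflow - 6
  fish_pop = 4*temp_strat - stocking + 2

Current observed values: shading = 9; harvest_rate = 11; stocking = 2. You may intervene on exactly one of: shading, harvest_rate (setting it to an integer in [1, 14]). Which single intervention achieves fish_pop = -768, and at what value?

set harvest_rate = 1

Intervening on shading: fish_pop = -76*shading + 76. Reaching -768 requires shading = 211/19, not an integer.
Intervening on harvest_rate: with other inputs at their observed values, fish_pop = 16*harvest_rate - 784. Solving for -768 gives harvest_rate = 1, within [1, 14].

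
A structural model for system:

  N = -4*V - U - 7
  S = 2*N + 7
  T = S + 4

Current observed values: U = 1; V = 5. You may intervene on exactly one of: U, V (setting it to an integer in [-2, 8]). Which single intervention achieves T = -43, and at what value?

set U = 0

Intervening on U: with other inputs at their observed values, T = -2*U - 43. Solving for -43 gives U = 0, within [-2, 8].
Intervening on V: T = -8*V - 5. Reaching -43 requires V = 19/4, not an integer.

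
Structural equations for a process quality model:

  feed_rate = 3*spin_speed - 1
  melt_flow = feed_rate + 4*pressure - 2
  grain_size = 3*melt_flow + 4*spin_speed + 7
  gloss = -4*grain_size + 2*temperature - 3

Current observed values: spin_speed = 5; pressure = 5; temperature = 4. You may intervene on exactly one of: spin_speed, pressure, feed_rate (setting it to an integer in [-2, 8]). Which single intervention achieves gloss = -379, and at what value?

Intervening on spin_speed: gloss = -52*spin_speed - 227. Reaching -379 requires spin_speed = 38/13, not an integer.
Intervening on pressure: gloss = -48*pressure - 247. Reaching -379 requires pressure = 11/4, not an integer.
Intervening on feed_rate: with other inputs at their observed values, gloss = -12*feed_rate - 319. Solving for -379 gives feed_rate = 5, within [-2, 8].

set feed_rate = 5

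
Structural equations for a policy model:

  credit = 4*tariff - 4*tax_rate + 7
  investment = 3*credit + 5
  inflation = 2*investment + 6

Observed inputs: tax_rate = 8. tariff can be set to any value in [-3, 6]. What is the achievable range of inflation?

Substituting into the credit equation gives credit = 4*tariff - 25.
Substituting into the investment equation gives investment = 12*tariff - 70.
This gives inflation = 24*tariff - 134.
Linear in tariff, so extremes are at the endpoints: tariff = -3 gives inflation = -206; tariff = 6 gives inflation = 10.

-206 to 10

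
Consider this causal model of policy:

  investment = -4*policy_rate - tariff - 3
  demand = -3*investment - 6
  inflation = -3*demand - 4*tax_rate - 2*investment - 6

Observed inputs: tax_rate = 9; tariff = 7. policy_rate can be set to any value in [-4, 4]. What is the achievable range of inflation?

-206 to 18

Substituting into the investment equation gives investment = -4*policy_rate - 10.
Substituting into the demand equation gives demand = 12*policy_rate + 24.
inflation becomes -28*policy_rate - 94.
Linear in policy_rate, so extremes are at the endpoints: policy_rate = -4 gives inflation = 18; policy_rate = 4 gives inflation = -206.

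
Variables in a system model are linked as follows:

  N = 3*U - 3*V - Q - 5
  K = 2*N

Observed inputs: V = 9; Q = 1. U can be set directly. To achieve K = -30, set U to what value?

Substituting into the N equation gives N = 3*U - 33.
Substituting into the K equation gives K = 6*U - 66.
Solve 6*U - 66 = -30: U = (-30 + 66) / 6 = 6.

U = 6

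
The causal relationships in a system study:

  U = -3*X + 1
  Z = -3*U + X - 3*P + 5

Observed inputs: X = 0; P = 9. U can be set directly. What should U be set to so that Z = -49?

Intervening on U fixes its value directly, overriding its dependence on X.
Substituting into the Z equation gives Z = -3*U - 22.
Solve -3*U - 22 = -49: U = (-49 + 22) / -3 = 9.

U = 9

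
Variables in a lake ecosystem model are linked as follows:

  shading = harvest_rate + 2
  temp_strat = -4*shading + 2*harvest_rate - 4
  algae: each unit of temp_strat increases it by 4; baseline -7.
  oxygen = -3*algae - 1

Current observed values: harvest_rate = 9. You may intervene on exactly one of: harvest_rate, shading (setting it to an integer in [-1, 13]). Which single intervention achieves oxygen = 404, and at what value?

Intervening on harvest_rate: with other inputs at their observed values, oxygen = 24*harvest_rate + 164. Solving for 404 gives harvest_rate = 10, within [-1, 13].
Intervening on shading: oxygen = 48*shading - 148. Reaching 404 requires shading = 23/2, not an integer.

set harvest_rate = 10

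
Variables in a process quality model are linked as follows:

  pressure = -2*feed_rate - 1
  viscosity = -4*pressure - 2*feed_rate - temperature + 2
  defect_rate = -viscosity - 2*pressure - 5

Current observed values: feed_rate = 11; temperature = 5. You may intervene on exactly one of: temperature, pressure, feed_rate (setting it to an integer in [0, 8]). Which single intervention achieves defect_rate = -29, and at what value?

set temperature = 2

Intervening on temperature: with other inputs at their observed values, defect_rate = temperature - 31. Solving for -29 gives temperature = 2, within [0, 8].
Intervening on pressure: defect_rate = 2*pressure + 20. Reaching -29 requires pressure = -49/2, not an integer.
Intervening on feed_rate: defect_rate = -2*feed_rate - 4. Reaching -29 requires feed_rate = 25/2, not an integer.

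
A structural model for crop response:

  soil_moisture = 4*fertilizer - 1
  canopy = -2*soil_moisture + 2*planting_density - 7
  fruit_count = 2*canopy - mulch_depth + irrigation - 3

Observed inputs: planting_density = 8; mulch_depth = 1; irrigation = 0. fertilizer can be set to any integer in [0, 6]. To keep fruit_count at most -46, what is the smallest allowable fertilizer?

Substituting into the canopy equation gives canopy = -8*fertilizer + 11.
This gives fruit_count = -16*fertilizer + 18.
Require -16*fertilizer + 18 ≤ -46, so fertilizer ≥ 4.
The smallest integer in [0, 6] satisfying this is 4.

fertilizer = 4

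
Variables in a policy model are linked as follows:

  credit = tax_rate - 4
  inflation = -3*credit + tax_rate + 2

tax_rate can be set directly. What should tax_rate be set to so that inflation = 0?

tax_rate = 7

Substituting into the inflation equation gives inflation = -2*tax_rate + 14.
Solve -2*tax_rate + 14 = 0: tax_rate = (0 - 14) / -2 = 7.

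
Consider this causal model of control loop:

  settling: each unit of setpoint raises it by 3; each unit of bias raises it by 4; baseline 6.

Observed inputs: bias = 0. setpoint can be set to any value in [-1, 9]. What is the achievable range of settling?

3 to 33

Substituting into the settling equation gives settling = 3*setpoint + 6.
Linear in setpoint, so extremes are at the endpoints: setpoint = -1 gives settling = 3; setpoint = 9 gives settling = 33.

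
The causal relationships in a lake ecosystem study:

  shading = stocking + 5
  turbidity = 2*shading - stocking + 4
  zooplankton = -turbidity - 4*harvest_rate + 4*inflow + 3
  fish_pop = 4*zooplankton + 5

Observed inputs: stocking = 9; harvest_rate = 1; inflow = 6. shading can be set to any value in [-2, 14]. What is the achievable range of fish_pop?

5 to 133

Intervening on shading fixes its value directly, overriding its dependence on stocking.
Substituting into the turbidity equation gives turbidity = 2*shading - 5.
This gives zooplankton = -2*shading + 28.
fish_pop becomes -8*shading + 117.
Linear in shading, so extremes are at the endpoints: shading = -2 gives fish_pop = 133; shading = 14 gives fish_pop = 5.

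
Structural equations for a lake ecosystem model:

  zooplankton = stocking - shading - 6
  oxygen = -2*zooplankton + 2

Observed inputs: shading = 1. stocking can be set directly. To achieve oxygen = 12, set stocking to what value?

Substituting into the zooplankton equation gives zooplankton = stocking - 7.
oxygen becomes -2*stocking + 16.
Solve -2*stocking + 16 = 12: stocking = (12 - 16) / -2 = 2.

stocking = 2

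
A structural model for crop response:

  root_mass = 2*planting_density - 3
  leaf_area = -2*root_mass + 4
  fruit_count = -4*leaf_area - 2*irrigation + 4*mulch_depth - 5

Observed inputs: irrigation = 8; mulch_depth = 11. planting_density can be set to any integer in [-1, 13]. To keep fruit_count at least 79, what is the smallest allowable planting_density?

Substituting into the leaf_area equation gives leaf_area = -4*planting_density + 10.
So fruit_count = 16*planting_density - 17.
Require 16*planting_density - 17 ≥ 79, so planting_density ≥ 6.
The smallest integer in [-1, 13] satisfying this is 6.

planting_density = 6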